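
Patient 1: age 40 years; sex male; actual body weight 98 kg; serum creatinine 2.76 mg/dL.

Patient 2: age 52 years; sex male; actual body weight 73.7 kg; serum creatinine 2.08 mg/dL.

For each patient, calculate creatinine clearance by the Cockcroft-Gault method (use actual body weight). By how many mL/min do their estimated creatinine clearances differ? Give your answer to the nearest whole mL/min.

6 mL/min

Patient 1: CrCl = (140 − 40) × 98 / (72 × 2.76) = 9800.0 / 198.72 ≈ 49.3 mL/min
Patient 2: CrCl = (140 − 52) × 73.7 / (72 × 2.08) = 6485.6 / 149.76 ≈ 43.3 mL/min
|49.3 − 43.3| = 6.0 mL/min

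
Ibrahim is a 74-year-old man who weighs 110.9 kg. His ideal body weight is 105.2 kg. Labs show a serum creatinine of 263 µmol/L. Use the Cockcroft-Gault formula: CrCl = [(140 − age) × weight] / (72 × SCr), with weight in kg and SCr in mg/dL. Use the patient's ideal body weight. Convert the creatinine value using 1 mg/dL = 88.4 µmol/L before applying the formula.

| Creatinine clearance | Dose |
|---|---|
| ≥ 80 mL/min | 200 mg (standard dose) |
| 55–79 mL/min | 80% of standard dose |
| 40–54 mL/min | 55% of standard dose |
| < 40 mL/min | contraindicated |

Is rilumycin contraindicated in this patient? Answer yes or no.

SCr = 263 / 88.4 = 2.975 mg/dL
CrCl = (140 − 74) × 105.2 / (72 × 2.975) = 6943.2 / 214.20 ≈ 32.4 mL/min
CrCl ≈ 32 mL/min, which is < 40 mL/min.

yes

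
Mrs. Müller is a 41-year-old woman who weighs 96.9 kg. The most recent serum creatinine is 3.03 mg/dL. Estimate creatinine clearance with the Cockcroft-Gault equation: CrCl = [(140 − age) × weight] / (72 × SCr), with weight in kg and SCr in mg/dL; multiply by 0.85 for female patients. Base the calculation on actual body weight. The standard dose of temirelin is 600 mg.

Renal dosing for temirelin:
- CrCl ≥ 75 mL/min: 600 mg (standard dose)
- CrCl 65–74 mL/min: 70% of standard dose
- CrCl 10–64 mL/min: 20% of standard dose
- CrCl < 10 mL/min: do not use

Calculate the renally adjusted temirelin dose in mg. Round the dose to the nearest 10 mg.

CrCl = (140 − 41) × 96.9 / (72 × 3.03) × 0.85 = 9593.1 / 218.16 × 0.85 ≈ 37.4 mL/min
CrCl ≈ 37 mL/min → bracket 10–64 mL/min.
20% of 600 mg = 120 mg

120 mg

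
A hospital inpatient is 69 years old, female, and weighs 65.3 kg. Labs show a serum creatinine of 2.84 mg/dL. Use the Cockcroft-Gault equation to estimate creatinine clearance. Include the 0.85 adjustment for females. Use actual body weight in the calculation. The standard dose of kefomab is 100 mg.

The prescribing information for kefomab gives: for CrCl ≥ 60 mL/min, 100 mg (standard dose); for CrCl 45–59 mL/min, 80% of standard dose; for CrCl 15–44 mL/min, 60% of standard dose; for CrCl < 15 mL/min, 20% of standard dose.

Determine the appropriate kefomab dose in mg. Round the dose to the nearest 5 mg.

CrCl = (140 − 69) × 65.3 / (72 × 2.84) × 0.85 = 4636.3 / 204.48 × 0.85 ≈ 19.3 mL/min
CrCl ≈ 19 mL/min → bracket 15–44 mL/min.
60% of 100 mg = 60 mg

60 mg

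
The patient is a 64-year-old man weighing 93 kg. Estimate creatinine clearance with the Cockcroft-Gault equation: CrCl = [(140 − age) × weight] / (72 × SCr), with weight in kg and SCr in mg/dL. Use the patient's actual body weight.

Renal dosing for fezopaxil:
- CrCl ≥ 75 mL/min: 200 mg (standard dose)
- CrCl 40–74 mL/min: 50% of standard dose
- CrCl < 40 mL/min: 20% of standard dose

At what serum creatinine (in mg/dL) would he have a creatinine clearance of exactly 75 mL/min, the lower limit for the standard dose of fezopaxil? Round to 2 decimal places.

1.31 mg/dL

Standard dose requires CrCl ≥ 75 mL/min.
Set (140 − 64) × 93 / (72 × SCr) = 75
SCr = (140 − 64) × 93 / (72 × 75) = 1.309 mg/dL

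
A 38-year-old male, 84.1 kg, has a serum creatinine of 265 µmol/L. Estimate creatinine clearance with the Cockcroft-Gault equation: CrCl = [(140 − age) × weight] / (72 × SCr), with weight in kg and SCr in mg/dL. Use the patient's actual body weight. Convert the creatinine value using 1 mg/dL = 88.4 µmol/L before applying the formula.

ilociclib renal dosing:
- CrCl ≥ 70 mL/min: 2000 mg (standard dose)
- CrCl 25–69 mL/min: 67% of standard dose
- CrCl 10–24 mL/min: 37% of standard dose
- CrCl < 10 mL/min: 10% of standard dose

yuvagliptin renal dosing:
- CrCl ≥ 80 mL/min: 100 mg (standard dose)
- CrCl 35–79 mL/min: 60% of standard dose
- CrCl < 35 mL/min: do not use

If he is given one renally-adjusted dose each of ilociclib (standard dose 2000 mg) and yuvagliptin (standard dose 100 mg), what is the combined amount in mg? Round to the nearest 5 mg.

SCr = 265 / 88.4 = 2.998 mg/dL
CrCl = (140 − 38) × 84.1 / (72 × 2.998) = 8578.2 / 215.86 ≈ 39.7 mL/min
CrCl ≈ 40 mL/min.
ilociclib: 25–69 mL/min → 67% of 2000 mg = 1340 mg.
yuvagliptin: 35–79 mL/min → 60% of 100 mg = 60 mg.
Total = 1340 + 60 = 1400 mg.

1400 mg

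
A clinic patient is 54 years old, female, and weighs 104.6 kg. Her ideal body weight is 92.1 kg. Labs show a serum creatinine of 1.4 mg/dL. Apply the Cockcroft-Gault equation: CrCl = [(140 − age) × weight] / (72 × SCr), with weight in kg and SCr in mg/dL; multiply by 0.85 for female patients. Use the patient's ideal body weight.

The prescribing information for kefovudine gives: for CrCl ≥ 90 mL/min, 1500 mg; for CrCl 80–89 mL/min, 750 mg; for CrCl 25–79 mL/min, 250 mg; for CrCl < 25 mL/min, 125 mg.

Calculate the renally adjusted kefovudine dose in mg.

CrCl = (140 − 54) × 92.1 / (72 × 1.4) × 0.85 = 7920.6 / 100.80 × 0.85 ≈ 66.8 mL/min
CrCl ≈ 67 mL/min → bracket 25–79 mL/min.
Dose for this bracket: 250 mg.

250 mg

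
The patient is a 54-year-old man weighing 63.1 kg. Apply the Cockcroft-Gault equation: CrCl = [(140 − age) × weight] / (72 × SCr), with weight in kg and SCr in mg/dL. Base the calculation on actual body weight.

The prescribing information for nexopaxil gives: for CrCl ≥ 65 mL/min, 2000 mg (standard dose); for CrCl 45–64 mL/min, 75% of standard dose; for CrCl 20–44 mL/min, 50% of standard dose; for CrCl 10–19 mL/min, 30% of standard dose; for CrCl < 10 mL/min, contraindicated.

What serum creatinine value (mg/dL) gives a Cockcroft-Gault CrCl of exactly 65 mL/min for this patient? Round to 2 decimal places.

Standard dose requires CrCl ≥ 65 mL/min.
Set (140 − 54) × 63.1 / (72 × SCr) = 65
SCr = (140 − 54) × 63.1 / (72 × 65) = 1.160 mg/dL

1.16 mg/dL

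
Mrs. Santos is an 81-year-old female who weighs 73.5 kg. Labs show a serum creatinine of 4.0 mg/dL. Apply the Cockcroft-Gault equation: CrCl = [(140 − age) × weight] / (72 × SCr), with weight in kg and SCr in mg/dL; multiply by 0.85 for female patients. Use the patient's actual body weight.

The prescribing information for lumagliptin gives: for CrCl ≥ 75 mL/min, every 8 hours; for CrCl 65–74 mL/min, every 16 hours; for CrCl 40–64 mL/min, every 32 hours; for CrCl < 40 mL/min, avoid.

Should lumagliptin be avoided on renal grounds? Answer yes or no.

CrCl = (140 − 81) × 73.5 / (72 × 4) × 0.85 = 4336.5 / 288.00 × 0.85 ≈ 12.8 mL/min
CrCl ≈ 13 mL/min, which is < 40 mL/min.

yes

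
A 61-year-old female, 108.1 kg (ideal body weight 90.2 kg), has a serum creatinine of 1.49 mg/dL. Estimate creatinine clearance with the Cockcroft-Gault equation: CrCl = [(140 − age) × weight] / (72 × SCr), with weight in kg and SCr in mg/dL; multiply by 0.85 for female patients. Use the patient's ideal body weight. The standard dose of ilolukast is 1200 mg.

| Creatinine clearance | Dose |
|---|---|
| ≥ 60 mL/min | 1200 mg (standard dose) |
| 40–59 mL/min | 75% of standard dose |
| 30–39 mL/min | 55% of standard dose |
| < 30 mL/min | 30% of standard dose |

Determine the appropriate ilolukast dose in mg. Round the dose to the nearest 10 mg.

900 mg

CrCl = (140 − 61) × 90.2 / (72 × 1.49) × 0.85 = 7125.8 / 107.28 × 0.85 ≈ 56.5 mL/min
CrCl ≈ 56 mL/min → bracket 40–59 mL/min.
75% of 1200 mg = 900 mg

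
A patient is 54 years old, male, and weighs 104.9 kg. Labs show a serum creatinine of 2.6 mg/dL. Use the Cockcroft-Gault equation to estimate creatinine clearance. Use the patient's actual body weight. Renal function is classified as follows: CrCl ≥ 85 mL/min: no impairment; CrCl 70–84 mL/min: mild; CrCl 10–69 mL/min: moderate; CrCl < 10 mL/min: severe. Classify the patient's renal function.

moderate

CrCl = (140 − 54) × 104.9 / (72 × 2.6) = 9021.4 / 187.20 ≈ 48.2 mL/min
48 mL/min falls in the 'moderate' range.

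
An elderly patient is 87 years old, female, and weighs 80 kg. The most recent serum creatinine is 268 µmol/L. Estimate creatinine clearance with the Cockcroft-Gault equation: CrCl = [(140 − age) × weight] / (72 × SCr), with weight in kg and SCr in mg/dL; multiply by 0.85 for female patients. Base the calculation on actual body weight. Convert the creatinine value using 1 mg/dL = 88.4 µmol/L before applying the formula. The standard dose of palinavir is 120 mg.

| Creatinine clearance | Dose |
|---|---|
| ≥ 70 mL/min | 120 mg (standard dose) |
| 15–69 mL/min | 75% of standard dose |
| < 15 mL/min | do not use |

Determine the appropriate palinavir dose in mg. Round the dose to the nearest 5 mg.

SCr = 268 / 88.4 = 3.032 mg/dL
CrCl = (140 − 87) × 80 / (72 × 3.032) × 0.85 = 4240.0 / 218.30 × 0.85 ≈ 16.5 mL/min
CrCl ≈ 17 mL/min → bracket 15–69 mL/min.
75% of 120 mg = 90 mg

90 mg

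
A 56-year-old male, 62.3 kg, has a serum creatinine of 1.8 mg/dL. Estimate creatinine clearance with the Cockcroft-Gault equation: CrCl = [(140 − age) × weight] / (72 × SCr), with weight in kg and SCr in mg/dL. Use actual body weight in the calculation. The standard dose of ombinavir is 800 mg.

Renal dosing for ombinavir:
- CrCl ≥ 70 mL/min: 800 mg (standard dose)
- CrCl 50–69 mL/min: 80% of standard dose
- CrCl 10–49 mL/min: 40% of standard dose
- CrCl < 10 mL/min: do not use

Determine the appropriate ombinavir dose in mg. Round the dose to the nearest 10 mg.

320 mg

CrCl = (140 − 56) × 62.3 / (72 × 1.8) = 5233.2 / 129.60 ≈ 40.4 mL/min
CrCl ≈ 40 mL/min → bracket 10–49 mL/min.
40% of 800 mg = 320 mg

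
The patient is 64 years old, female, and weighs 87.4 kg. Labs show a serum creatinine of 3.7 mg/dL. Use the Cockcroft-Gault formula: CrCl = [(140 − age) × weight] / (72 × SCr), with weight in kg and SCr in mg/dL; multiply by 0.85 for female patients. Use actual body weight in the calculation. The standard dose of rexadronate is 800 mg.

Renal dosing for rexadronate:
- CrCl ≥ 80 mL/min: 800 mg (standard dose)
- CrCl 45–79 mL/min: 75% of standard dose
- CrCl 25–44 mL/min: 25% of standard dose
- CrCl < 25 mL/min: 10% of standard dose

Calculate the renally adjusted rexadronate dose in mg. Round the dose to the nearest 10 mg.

80 mg

CrCl = (140 − 64) × 87.4 / (72 × 3.7) × 0.85 = 6642.4 / 266.40 × 0.85 ≈ 21.2 mL/min
CrCl ≈ 21 mL/min → bracket < 25 mL/min.
10% of 800 mg = 80 mg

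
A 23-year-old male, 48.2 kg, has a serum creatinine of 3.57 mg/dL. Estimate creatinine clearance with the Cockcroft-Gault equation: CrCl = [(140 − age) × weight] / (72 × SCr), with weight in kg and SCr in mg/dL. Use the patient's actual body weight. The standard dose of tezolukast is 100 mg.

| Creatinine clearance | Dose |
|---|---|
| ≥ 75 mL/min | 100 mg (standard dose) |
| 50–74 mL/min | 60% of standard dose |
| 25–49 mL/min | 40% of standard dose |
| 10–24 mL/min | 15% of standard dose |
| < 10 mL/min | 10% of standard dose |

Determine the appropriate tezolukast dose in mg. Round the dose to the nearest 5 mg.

15 mg

CrCl = (140 − 23) × 48.2 / (72 × 3.57) = 5639.4 / 257.04 ≈ 21.9 mL/min
CrCl ≈ 22 mL/min → bracket 10–24 mL/min.
15% of 100 mg = 15 mg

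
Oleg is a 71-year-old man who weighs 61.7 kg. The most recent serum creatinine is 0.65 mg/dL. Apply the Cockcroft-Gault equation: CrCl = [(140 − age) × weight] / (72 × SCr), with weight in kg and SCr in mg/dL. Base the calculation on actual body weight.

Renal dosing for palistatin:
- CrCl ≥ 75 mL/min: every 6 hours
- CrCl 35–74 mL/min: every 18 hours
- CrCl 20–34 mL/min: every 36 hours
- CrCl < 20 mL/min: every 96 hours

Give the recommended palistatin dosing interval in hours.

every 6 hours

CrCl = (140 − 71) × 61.7 / (72 × 0.65) = 4257.3 / 46.80 ≈ 91.0 mL/min
CrCl ≈ 91 mL/min → bracket ≥ 75 mL/min → every 6 hours.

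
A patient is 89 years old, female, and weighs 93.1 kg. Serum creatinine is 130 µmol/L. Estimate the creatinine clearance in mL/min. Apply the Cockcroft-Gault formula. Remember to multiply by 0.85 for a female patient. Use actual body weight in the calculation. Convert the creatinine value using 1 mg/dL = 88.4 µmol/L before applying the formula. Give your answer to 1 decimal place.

SCr = 130 / 88.4 = 1.471 mg/dL
CrCl = (140 − 89) × 93.1 / (72 × 1.471) × 0.85 = 4748.1 / 105.91 × 0.85 ≈ 38.1 mL/min

38.1 mL/min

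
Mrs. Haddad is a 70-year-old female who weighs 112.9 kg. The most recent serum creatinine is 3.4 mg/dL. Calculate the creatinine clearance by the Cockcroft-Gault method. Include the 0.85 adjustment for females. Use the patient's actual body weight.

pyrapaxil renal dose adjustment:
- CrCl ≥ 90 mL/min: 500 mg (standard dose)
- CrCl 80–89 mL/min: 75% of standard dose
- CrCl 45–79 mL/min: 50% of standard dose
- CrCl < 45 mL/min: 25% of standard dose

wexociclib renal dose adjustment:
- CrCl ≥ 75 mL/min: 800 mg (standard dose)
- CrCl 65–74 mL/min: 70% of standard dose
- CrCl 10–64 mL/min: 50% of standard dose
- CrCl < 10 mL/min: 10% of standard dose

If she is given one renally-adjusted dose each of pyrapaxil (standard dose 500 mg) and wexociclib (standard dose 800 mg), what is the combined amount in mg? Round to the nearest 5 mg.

CrCl = (140 − 70) × 112.9 / (72 × 3.4) × 0.85 = 7903.0 / 244.80 × 0.85 ≈ 27.4 mL/min
CrCl ≈ 27 mL/min.
pyrapaxil: < 45 mL/min → 25% of 500 mg = 125 mg.
wexociclib: 10–64 mL/min → 50% of 800 mg = 400 mg.
Total = 125 + 400 = 525 mg.

525 mg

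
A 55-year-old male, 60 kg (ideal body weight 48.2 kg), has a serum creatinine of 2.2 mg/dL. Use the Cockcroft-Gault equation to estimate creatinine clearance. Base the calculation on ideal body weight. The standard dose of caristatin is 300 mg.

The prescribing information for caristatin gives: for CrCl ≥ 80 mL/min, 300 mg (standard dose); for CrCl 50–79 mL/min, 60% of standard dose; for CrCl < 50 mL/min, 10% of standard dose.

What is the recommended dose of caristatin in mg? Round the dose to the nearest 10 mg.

CrCl = (140 − 55) × 48.2 / (72 × 2.2) = 4097.0 / 158.40 ≈ 25.9 mL/min
CrCl ≈ 26 mL/min → bracket < 50 mL/min.
10% of 300 mg = 30 mg

30 mg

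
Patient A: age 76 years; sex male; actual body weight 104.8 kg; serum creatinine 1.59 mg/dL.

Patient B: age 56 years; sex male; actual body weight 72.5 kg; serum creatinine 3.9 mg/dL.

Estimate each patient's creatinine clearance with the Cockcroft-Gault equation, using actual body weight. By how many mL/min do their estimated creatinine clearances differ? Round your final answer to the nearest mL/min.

Patient A: CrCl = (140 − 76) × 104.8 / (72 × 1.59) = 6707.2 / 114.48 ≈ 58.6 mL/min
Patient B: CrCl = (140 − 56) × 72.5 / (72 × 3.9) = 6090.0 / 280.80 ≈ 21.7 mL/min
|58.6 − 21.7| = 36.9 mL/min

37 mL/min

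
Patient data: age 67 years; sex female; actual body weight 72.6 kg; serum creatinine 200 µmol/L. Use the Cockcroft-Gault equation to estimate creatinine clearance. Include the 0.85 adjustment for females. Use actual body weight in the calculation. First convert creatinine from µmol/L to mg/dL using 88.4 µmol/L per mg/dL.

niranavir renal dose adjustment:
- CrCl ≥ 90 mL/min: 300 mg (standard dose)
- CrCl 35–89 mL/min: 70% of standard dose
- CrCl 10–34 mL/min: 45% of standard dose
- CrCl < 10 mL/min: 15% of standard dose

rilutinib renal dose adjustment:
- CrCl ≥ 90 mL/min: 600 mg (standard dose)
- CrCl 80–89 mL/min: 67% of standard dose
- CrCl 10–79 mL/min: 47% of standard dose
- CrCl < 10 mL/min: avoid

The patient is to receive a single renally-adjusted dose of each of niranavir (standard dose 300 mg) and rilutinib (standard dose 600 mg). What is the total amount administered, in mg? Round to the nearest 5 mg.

415 mg

SCr = 200 / 88.4 = 2.262 mg/dL
CrCl = (140 − 67) × 72.6 / (72 × 2.262) × 0.85 = 5299.8 / 162.86 × 0.85 ≈ 27.7 mL/min
CrCl ≈ 28 mL/min.
niranavir: 10–34 mL/min → 45% of 300 mg = 135 mg.
rilutinib: 10–79 mL/min → 47% of 600 mg = 282 mg.
Total = 135 + 282 = 417 mg.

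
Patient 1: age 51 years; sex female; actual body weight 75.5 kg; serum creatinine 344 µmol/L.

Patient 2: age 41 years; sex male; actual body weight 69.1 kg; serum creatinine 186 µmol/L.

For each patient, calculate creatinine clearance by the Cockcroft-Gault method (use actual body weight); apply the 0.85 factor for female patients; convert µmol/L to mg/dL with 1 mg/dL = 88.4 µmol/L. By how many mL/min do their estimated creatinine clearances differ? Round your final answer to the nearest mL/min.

25 mL/min

Patient 1: SCr = 344 / 88.4 = 3.891 mg/dL
Patient 1: CrCl = (140 − 51) × 75.5 / (72 × 3.891) × 0.85 = 6719.5 / 280.15 × 0.85 ≈ 20.4 mL/min
Patient 2: SCr = 186 / 88.4 = 2.104 mg/dL
Patient 2: CrCl = (140 − 41) × 69.1 / (72 × 2.104) = 6840.9 / 151.49 ≈ 45.2 mL/min
|20.4 − 45.2| = 24.8 mL/min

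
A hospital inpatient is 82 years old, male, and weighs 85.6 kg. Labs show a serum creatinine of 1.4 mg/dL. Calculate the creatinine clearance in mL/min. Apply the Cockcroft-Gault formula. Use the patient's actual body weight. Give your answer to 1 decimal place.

CrCl = (140 − 82) × 85.6 / (72 × 1.4) = 4964.8 / 100.80 ≈ 49.3 mL/min

49.3 mL/min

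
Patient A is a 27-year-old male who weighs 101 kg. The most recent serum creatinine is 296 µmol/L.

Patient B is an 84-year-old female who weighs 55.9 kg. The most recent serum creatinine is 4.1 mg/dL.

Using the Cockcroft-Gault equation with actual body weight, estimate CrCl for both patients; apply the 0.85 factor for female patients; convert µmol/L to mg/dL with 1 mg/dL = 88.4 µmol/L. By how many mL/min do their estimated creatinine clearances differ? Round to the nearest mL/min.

38 mL/min

Patient A: SCr = 296 / 88.4 = 3.348 mg/dL
Patient A: CrCl = (140 − 27) × 101 / (72 × 3.348) = 11413.0 / 241.06 ≈ 47.3 mL/min
Patient B: CrCl = (140 − 84) × 55.9 / (72 × 4.1) × 0.85 = 3130.4 / 295.20 × 0.85 ≈ 9.0 mL/min
|47.3 − 9.0| = 38.3 mL/min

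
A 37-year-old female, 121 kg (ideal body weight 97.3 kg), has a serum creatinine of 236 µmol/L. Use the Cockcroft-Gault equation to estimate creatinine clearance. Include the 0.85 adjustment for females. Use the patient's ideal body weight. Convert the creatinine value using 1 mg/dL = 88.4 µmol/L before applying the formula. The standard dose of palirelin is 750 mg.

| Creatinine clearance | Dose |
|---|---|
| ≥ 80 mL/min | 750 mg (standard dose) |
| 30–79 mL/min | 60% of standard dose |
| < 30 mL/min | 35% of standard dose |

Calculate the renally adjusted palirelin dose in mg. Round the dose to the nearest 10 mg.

450 mg

SCr = 236 / 88.4 = 2.67 mg/dL
CrCl = (140 − 37) × 97.3 / (72 × 2.67) × 0.85 = 10021.9 / 192.24 × 0.85 ≈ 44.3 mL/min
CrCl ≈ 44 mL/min → bracket 30–79 mL/min.
60% of 750 mg = 450 mg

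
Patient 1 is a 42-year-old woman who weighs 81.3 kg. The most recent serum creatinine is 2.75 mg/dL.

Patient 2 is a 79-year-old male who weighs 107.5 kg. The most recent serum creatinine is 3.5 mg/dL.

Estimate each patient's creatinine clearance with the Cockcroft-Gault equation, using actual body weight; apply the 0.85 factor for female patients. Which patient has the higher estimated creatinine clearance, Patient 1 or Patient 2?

Patient 1: CrCl = (140 − 42) × 81.3 / (72 × 2.75) × 0.85 = 7967.4 / 198.00 × 0.85 ≈ 34.2 mL/min
Patient 2: CrCl = (140 − 79) × 107.5 / (72 × 3.5) = 6557.5 / 252.00 ≈ 26.0 mL/min
34.2 vs 26.0 mL/min → Patient 1 is higher.

Patient 1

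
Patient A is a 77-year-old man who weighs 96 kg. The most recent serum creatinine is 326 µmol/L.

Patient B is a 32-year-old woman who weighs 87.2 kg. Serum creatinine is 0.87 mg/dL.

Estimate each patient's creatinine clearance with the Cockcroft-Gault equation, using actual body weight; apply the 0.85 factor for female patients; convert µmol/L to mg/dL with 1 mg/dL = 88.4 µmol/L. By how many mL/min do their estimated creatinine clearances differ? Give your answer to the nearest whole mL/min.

105 mL/min

Patient A: SCr = 326 / 88.4 = 3.688 mg/dL
Patient A: CrCl = (140 − 77) × 96 / (72 × 3.688) = 6048.0 / 265.54 ≈ 22.8 mL/min
Patient B: CrCl = (140 − 32) × 87.2 / (72 × 0.87) × 0.85 = 9417.6 / 62.64 × 0.85 ≈ 127.8 mL/min
|22.8 − 127.8| = 105.0 mL/min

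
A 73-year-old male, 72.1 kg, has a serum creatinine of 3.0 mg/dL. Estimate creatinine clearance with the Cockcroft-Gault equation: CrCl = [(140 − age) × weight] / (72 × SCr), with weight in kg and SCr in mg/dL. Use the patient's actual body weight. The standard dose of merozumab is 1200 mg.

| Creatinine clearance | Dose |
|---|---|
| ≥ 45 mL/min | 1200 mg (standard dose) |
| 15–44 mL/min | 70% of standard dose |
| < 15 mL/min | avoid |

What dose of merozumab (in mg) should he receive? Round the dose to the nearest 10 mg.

CrCl = (140 − 73) × 72.1 / (72 × 3) = 4830.7 / 216.00 ≈ 22.4 mL/min
CrCl ≈ 22 mL/min → bracket 15–44 mL/min.
70% of 1200 mg = 840 mg

840 mg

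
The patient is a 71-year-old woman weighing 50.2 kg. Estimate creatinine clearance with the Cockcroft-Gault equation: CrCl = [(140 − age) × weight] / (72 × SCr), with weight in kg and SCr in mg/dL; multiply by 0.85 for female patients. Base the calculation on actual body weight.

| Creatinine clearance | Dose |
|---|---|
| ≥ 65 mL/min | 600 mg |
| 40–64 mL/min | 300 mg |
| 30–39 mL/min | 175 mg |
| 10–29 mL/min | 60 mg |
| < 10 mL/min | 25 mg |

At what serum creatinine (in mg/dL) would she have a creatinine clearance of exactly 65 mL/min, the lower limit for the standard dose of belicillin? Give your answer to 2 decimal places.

Standard dose requires CrCl ≥ 65 mL/min.
Set (140 − 71) × 50.2 × 0.85 / (72 × SCr) = 65
SCr = (140 − 71) × 50.2 × 0.85 / (72 × 65) = 0.629 mg/dL

0.63 mg/dL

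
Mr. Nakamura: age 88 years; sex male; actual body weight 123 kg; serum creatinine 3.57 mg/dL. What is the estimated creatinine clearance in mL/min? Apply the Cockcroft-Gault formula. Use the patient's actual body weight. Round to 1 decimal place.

24.9 mL/min

CrCl = (140 − 88) × 123 / (72 × 3.57) = 6396.0 / 257.04 ≈ 24.9 mL/min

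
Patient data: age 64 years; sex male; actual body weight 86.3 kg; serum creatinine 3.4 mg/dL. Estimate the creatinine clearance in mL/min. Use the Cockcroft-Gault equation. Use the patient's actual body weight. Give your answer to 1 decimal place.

CrCl = (140 − 64) × 86.3 / (72 × 3.4) = 6558.8 / 244.80 ≈ 26.8 mL/min

26.8 mL/min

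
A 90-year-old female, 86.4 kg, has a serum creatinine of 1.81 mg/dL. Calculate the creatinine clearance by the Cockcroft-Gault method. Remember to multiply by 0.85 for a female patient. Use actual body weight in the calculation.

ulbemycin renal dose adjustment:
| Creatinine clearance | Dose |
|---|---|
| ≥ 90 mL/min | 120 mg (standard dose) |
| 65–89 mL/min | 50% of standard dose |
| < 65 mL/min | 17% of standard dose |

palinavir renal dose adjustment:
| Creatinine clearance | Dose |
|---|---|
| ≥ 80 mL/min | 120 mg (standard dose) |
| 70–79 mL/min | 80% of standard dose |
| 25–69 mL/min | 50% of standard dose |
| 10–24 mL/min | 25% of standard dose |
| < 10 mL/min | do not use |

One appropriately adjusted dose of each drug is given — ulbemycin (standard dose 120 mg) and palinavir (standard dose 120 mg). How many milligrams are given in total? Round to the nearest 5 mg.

80 mg

CrCl = (140 − 90) × 86.4 / (72 × 1.81) × 0.85 = 4320.0 / 130.32 × 0.85 ≈ 28.2 mL/min
CrCl ≈ 28 mL/min.
ulbemycin: < 65 mL/min → 17% of 120 mg = 20.4 mg.
palinavir: 25–69 mL/min → 50% of 120 mg = 60 mg.
Total = 20.4 + 60 = 80.4 mg.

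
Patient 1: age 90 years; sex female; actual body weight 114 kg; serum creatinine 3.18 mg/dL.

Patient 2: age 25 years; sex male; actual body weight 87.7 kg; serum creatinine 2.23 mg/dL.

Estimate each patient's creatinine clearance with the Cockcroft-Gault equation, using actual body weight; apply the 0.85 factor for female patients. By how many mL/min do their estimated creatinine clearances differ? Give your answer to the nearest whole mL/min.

42 mL/min

Patient 1: CrCl = (140 − 90) × 114 / (72 × 3.18) × 0.85 = 5700.0 / 228.96 × 0.85 ≈ 21.2 mL/min
Patient 2: CrCl = (140 − 25) × 87.7 / (72 × 2.23) = 10085.5 / 160.56 ≈ 62.8 mL/min
|21.2 − 62.8| = 41.6 mL/min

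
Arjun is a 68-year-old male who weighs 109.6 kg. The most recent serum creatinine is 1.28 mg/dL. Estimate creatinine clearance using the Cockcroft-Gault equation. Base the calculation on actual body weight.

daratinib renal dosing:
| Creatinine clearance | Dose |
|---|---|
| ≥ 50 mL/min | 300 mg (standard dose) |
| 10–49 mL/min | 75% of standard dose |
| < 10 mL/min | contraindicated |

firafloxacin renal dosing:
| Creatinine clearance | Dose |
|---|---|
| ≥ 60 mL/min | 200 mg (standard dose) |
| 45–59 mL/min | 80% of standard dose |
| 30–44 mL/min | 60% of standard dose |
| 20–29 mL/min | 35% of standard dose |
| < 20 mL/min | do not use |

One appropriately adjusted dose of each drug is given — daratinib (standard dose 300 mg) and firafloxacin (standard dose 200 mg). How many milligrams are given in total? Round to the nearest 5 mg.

500 mg

CrCl = (140 − 68) × 109.6 / (72 × 1.28) = 7891.2 / 92.16 ≈ 85.6 mL/min
CrCl ≈ 86 mL/min.
daratinib: ≥ 50 mL/min → 100% of 300 mg = 300 mg.
firafloxacin: ≥ 60 mL/min → 100% of 200 mg = 200 mg.
Total = 300 + 200 = 500 mg.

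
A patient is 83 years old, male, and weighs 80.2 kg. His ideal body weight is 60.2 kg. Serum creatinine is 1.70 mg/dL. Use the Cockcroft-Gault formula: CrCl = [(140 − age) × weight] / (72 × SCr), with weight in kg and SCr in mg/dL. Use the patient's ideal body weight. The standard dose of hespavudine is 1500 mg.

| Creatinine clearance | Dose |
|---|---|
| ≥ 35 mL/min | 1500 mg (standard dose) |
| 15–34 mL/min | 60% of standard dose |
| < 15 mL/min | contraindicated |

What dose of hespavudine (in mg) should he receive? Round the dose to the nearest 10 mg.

900 mg

CrCl = (140 − 83) × 60.2 / (72 × 1.7) = 3431.4 / 122.40 ≈ 28.0 mL/min
CrCl ≈ 28 mL/min → bracket 15–34 mL/min.
60% of 1500 mg = 900 mg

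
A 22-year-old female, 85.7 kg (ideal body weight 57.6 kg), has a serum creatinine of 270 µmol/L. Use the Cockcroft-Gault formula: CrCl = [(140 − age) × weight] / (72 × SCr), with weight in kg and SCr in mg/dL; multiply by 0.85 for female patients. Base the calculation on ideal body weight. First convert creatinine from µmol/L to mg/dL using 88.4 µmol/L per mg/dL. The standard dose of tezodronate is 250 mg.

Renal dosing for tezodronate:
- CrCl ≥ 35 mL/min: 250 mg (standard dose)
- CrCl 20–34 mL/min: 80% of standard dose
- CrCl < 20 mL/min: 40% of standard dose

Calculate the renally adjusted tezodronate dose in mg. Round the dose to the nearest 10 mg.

SCr = 270 / 88.4 = 3.054 mg/dL
CrCl = (140 − 22) × 57.6 / (72 × 3.054) × 0.85 = 6796.8 / 219.89 × 0.85 ≈ 26.3 mL/min
CrCl ≈ 26 mL/min → bracket 20–34 mL/min.
80% of 250 mg = 200 mg

200 mg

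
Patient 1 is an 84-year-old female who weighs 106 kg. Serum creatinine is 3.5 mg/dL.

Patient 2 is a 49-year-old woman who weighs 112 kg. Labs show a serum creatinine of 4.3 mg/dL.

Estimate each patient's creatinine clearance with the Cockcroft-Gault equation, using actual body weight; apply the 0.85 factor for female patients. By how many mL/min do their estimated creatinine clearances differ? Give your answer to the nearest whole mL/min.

Patient 1: CrCl = (140 − 84) × 106 / (72 × 3.5) × 0.85 = 5936.0 / 252.00 × 0.85 ≈ 20.0 mL/min
Patient 2: CrCl = (140 − 49) × 112 / (72 × 4.3) × 0.85 = 10192.0 / 309.60 × 0.85 ≈ 28.0 mL/min
|20.0 − 28.0| = 8.0 mL/min

8 mL/min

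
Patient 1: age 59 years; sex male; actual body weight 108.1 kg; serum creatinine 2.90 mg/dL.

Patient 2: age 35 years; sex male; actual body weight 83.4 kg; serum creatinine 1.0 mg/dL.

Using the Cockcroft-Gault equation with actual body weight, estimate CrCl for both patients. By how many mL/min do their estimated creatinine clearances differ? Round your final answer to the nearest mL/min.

80 mL/min

Patient 1: CrCl = (140 − 59) × 108.1 / (72 × 2.9) = 8756.1 / 208.80 ≈ 41.9 mL/min
Patient 2: CrCl = (140 − 35) × 83.4 / (72 × 1) = 8757.0 / 72.00 ≈ 121.6 mL/min
|41.9 − 121.6| = 79.7 mL/min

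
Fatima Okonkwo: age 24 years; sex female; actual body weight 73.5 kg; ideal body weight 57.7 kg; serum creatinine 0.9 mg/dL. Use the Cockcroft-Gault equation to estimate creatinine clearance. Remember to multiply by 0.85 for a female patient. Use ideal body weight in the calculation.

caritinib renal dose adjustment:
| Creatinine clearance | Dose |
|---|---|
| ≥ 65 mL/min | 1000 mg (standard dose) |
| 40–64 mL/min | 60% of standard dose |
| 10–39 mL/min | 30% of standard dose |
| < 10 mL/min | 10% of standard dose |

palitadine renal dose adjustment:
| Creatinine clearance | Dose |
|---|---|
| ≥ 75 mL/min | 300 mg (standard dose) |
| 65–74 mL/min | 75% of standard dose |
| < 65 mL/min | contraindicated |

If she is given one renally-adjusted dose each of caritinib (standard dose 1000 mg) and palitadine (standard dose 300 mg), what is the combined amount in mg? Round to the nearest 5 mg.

1300 mg

CrCl = (140 − 24) × 57.7 / (72 × 0.9) × 0.85 = 6693.2 / 64.80 × 0.85 ≈ 87.8 mL/min
CrCl ≈ 88 mL/min.
caritinib: ≥ 65 mL/min → 100% of 1000 mg = 1000 mg.
palitadine: ≥ 75 mL/min → 100% of 300 mg = 300 mg.
Total = 1000 + 300 = 1300 mg.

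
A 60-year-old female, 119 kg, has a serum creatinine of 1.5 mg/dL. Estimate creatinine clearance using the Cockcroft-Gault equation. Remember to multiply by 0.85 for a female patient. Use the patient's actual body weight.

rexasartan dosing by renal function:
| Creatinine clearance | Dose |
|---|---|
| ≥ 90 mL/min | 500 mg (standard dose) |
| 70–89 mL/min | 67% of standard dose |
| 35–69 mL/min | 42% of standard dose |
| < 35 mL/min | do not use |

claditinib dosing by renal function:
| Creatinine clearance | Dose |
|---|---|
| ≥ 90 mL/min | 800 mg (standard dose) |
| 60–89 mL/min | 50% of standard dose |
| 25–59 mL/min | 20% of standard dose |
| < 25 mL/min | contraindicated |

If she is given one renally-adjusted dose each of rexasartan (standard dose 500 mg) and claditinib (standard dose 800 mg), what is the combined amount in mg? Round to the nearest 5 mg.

735 mg

CrCl = (140 − 60) × 119 / (72 × 1.5) × 0.85 = 9520.0 / 108.00 × 0.85 ≈ 74.9 mL/min
CrCl ≈ 75 mL/min.
rexasartan: 70–89 mL/min → 67% of 500 mg = 335 mg.
claditinib: 60–89 mL/min → 50% of 800 mg = 400 mg.
Total = 335 + 400 = 735 mg.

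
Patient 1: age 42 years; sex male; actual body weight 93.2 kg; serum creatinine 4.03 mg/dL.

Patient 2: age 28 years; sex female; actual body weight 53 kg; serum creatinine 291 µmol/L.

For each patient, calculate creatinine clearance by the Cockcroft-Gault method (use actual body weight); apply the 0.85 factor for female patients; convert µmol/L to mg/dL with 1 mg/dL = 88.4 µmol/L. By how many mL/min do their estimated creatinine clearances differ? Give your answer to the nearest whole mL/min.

10 mL/min

Patient 1: CrCl = (140 − 42) × 93.2 / (72 × 4.03) = 9133.6 / 290.16 ≈ 31.5 mL/min
Patient 2: SCr = 291 / 88.4 = 3.292 mg/dL
Patient 2: CrCl = (140 − 28) × 53 / (72 × 3.292) × 0.85 = 5936.0 / 237.02 × 0.85 ≈ 21.3 mL/min
|31.5 − 21.3| = 10.2 mL/min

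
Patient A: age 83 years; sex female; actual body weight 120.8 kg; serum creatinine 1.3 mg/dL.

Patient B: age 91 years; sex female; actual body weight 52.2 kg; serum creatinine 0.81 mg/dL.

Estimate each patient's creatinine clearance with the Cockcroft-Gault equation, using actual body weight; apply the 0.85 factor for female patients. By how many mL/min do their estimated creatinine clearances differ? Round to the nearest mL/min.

25 mL/min

Patient A: CrCl = (140 − 83) × 120.8 / (72 × 1.3) × 0.85 = 6885.6 / 93.60 × 0.85 ≈ 62.5 mL/min
Patient B: CrCl = (140 − 91) × 52.2 / (72 × 0.81) × 0.85 = 2557.8 / 58.32 × 0.85 ≈ 37.3 mL/min
|62.5 − 37.3| = 25.2 mL/min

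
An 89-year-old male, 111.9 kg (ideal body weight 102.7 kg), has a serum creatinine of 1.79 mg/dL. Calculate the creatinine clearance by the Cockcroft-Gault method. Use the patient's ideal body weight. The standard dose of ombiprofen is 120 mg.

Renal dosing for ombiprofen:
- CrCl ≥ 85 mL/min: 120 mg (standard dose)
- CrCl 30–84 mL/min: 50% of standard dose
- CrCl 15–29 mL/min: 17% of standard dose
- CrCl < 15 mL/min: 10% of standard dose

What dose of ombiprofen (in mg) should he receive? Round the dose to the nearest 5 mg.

CrCl = (140 − 89) × 102.7 / (72 × 1.79) = 5237.7 / 128.88 ≈ 40.6 mL/min
CrCl ≈ 41 mL/min → bracket 30–84 mL/min.
50% of 120 mg = 60 mg

60 mg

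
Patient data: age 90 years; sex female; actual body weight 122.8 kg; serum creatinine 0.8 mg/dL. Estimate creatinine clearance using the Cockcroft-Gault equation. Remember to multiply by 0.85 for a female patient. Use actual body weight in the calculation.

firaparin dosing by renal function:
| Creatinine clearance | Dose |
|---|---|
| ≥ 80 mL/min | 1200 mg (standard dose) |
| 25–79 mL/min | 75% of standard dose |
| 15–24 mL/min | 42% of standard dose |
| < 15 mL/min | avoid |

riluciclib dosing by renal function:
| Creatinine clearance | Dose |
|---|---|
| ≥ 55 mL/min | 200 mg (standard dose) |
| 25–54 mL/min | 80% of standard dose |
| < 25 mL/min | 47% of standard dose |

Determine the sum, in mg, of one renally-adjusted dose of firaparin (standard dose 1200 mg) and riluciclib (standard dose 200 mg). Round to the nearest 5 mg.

CrCl = (140 − 90) × 122.8 / (72 × 0.8) × 0.85 = 6140.0 / 57.60 × 0.85 ≈ 90.6 mL/min
CrCl ≈ 91 mL/min.
firaparin: ≥ 80 mL/min → 100% of 1200 mg = 1200 mg.
riluciclib: ≥ 55 mL/min → 100% of 200 mg = 200 mg.
Total = 1200 + 200 = 1400 mg.

1400 mg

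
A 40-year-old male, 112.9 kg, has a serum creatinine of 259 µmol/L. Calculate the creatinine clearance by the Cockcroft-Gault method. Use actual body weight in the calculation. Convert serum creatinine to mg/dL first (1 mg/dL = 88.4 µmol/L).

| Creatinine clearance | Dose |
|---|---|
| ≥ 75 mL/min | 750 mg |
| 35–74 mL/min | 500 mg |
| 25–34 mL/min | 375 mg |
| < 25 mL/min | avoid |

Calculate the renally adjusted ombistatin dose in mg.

500 mg

SCr = 259 / 88.4 = 2.93 mg/dL
CrCl = (140 − 40) × 112.9 / (72 × 2.93) = 11290.0 / 210.96 ≈ 53.5 mL/min
CrCl ≈ 54 mL/min → bracket 35–74 mL/min.
Dose for this bracket: 500 mg.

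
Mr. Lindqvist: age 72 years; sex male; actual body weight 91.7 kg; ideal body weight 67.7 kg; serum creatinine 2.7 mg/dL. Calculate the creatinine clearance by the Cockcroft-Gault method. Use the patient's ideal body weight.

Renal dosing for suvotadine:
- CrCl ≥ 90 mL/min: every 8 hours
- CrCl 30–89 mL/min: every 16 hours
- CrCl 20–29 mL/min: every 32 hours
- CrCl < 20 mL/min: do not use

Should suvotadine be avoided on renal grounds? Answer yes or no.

CrCl = (140 − 72) × 67.7 / (72 × 2.7) = 4603.6 / 194.40 ≈ 23.7 mL/min
CrCl ≈ 24 mL/min, which is ≥ 20 mL/min.

no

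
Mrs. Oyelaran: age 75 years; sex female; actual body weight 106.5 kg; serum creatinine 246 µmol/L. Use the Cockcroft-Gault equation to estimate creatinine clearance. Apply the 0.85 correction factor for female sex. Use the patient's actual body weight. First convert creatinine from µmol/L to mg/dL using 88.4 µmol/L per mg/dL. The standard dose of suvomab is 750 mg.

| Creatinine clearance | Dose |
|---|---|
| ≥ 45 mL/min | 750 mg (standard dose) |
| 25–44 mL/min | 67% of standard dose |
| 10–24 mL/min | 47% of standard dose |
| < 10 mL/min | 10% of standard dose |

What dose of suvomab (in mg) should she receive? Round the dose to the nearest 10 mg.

500 mg

SCr = 246 / 88.4 = 2.783 mg/dL
CrCl = (140 − 75) × 106.5 / (72 × 2.783) × 0.85 = 6922.5 / 200.38 × 0.85 ≈ 29.4 mL/min
CrCl ≈ 29 mL/min → bracket 25–44 mL/min.
67% of 750 mg = 502.5 mg → 500 mg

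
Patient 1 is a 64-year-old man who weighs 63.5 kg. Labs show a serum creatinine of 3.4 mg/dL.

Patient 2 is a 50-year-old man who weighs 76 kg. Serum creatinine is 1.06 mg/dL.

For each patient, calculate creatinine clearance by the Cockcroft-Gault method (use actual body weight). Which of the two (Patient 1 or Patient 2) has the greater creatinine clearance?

Patient 2

Patient 1: CrCl = (140 − 64) × 63.5 / (72 × 3.4) = 4826.0 / 244.80 ≈ 19.7 mL/min
Patient 2: CrCl = (140 − 50) × 76 / (72 × 1.06) = 6840.0 / 76.32 ≈ 89.6 mL/min
19.7 vs 89.6 mL/min → Patient 2 is higher.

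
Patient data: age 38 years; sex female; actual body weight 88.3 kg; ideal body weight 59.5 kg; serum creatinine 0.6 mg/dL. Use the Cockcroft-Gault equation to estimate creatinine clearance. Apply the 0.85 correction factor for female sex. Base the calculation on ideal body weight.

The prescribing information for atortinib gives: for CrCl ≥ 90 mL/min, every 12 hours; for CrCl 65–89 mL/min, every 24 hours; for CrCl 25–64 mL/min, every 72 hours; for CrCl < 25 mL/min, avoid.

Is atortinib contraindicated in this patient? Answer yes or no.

no

CrCl = (140 − 38) × 59.5 / (72 × 0.6) × 0.85 = 6069.0 / 43.20 × 0.85 ≈ 119.4 mL/min
CrCl ≈ 119 mL/min, which is ≥ 25 mL/min.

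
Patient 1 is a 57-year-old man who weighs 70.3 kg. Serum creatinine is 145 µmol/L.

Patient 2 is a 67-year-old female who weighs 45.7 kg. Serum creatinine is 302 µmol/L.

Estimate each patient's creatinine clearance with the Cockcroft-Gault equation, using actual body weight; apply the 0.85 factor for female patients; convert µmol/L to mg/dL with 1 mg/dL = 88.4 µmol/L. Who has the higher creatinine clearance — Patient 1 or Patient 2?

Patient 1: SCr = 145 / 88.4 = 1.64 mg/dL
Patient 1: CrCl = (140 − 57) × 70.3 / (72 × 1.64) = 5834.9 / 118.08 ≈ 49.4 mL/min
Patient 2: SCr = 302 / 88.4 = 3.416 mg/dL
Patient 2: CrCl = (140 − 67) × 45.7 / (72 × 3.416) × 0.85 = 3336.1 / 245.95 × 0.85 ≈ 11.5 mL/min
49.4 vs 11.5 mL/min → Patient 1 is higher.

Patient 1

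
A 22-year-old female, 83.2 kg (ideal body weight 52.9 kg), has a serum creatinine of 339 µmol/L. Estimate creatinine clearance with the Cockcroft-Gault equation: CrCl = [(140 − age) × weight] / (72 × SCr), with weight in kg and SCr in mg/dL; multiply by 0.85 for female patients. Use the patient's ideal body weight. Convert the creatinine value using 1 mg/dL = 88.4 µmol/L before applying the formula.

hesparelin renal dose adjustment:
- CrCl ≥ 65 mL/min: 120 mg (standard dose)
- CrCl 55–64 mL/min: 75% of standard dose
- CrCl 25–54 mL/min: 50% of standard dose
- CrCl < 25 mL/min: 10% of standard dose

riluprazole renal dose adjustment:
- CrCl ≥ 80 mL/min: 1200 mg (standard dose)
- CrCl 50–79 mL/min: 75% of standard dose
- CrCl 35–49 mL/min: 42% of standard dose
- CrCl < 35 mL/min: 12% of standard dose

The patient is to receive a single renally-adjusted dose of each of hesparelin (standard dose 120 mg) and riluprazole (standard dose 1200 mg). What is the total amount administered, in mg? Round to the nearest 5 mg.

SCr = 339 / 88.4 = 3.835 mg/dL
CrCl = (140 − 22) × 52.9 / (72 × 3.835) × 0.85 = 6242.2 / 276.12 × 0.85 ≈ 19.2 mL/min
CrCl ≈ 19 mL/min.
hesparelin: < 25 mL/min → 10% of 120 mg = 12 mg.
riluprazole: < 35 mL/min → 12% of 1200 mg = 144 mg.
Total = 12 + 144 = 156 mg.

155 mg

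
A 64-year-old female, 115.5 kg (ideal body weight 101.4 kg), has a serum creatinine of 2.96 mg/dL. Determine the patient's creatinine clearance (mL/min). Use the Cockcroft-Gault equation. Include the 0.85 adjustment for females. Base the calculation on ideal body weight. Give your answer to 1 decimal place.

30.7 mL/min

CrCl = (140 − 64) × 101.4 / (72 × 2.96) × 0.85 = 7706.4 / 213.12 × 0.85 ≈ 30.7 mL/min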